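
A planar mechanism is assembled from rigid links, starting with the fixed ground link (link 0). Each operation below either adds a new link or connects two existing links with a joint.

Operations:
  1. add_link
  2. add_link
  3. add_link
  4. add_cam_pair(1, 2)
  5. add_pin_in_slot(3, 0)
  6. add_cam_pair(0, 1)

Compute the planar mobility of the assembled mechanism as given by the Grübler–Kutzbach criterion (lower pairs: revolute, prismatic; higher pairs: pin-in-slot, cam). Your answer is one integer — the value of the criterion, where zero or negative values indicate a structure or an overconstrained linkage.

M = 6

L=1 J1=0 J2=0
add link → L=2 J1=0 J2=0
add link → L=3 J1=0 J2=0
add link → L=4 J1=0 J2=0
C@1,2 dof=2 J2 → L=4 J1=0 J2=1
PS@3,0 dof=2 J2 → L=4 J1=0 J2=2
C@0,1 dof=2 J2 → L=4 J1=0 J2=3
M=3(L−1)−2J1−J2=3·3−2·0−3=6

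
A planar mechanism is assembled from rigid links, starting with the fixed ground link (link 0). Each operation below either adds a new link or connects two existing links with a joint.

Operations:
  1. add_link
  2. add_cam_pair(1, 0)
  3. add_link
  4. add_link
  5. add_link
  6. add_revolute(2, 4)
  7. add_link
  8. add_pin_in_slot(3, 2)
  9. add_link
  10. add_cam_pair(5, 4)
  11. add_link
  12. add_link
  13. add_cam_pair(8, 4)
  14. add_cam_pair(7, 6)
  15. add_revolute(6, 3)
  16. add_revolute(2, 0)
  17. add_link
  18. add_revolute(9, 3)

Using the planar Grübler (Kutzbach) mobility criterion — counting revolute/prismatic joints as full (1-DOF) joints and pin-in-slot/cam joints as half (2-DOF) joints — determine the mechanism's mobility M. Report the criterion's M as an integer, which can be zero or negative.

M = 14

[1;0;0] (link 0 is ground)
L+ [2;0;0]
C(1,0)∈J2 [2;0;1]
L+ [3;0;1]
L+ [4;0;1]
L+ [5;0;1]
R(2,4)∈J1 [5;1;1]
L+ [6;1;1]
PS(3,2)∈J2 [6;1;2]
L+ [7;1;2]
C(5,4)∈J2 [7;1;3]
L+ [8;1;3]
L+ [9;1;3]
C(8,4)∈J2 [9;1;4]
C(7,6)∈J2 [9;1;5]
R(6,3)∈J1 [9;2;5]
R(2,0)∈J1 [9;3;5]
L+ [10;3;5]
R(9,3)∈J1 [10;4;5]
mobility = 27 − 8 − 5 = 14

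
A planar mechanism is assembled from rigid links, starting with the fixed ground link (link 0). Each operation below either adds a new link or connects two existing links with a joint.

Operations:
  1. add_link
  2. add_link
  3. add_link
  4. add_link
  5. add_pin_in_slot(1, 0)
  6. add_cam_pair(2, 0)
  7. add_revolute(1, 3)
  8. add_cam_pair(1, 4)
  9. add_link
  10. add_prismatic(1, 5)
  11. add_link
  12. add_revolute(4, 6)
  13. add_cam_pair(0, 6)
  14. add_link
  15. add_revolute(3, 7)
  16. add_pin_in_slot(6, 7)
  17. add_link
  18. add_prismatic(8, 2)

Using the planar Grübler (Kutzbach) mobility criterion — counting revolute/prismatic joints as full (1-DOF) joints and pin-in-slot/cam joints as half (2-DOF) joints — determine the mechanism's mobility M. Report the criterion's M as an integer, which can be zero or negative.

M = 9

link 0 = ground. State L|J1|J2 = 1|0|0
+link1  2|0|0
+link2  3|0|0
+link3  4|0|0
+link4  5|0|0
PS(1,0) f=2→J2  5|0|1
C(2,0) f=2→J2  5|0|2
R(1,3) f=1→J1  5|1|2
C(1,4) f=2→J2  5|1|3
+link5  6|1|3
P(1,5) f=1→J1  6|2|3
+link6  7|2|3
R(4,6) f=1→J1  7|3|3
C(0,6) f=2→J2  7|3|4
+link7  8|3|4
R(3,7) f=1→J1  8|4|4
PS(6,7) f=2→J2  8|4|5
+link8  9|4|5
P(8,2) f=1→J1  9|5|5
M = 3(9−1)−2·5−5 = 24−10−5 = 9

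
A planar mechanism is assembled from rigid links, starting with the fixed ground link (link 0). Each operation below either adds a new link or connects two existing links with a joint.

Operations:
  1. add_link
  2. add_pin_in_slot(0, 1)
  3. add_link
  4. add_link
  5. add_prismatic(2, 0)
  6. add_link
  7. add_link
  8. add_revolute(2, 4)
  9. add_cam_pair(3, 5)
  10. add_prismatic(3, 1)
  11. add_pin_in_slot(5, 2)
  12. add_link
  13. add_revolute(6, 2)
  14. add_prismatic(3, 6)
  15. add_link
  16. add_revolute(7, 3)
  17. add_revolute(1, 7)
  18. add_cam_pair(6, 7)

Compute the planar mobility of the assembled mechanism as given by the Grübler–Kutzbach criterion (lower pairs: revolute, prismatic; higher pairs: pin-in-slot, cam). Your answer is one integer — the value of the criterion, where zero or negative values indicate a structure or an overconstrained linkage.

(L,J1,J2)=(1,0,0); link0 fixed
link1: (2,0,0)
PS 0-1 [J2]: (2,0,1)
link2: (3,0,1)
link3: (4,0,1)
P 2-0 [J1]: (4,1,1)
link4: (5,1,1)
link5: (6,1,1)
R 2-4 [J1]: (6,2,1)
C 3-5 [J2]: (6,2,2)
P 3-1 [J1]: (6,3,2)
PS 5-2 [J2]: (6,3,3)
link6: (7,3,3)
R 6-2 [J1]: (7,4,3)
P 3-6 [J1]: (7,5,3)
link7: (8,5,3)
R 7-3 [J1]: (8,6,3)
R 1-7 [J1]: (8,7,3)
C 6-7 [J2]: (8,7,4)
Grübler: 3·7 − 2·7 − 4 = 3

M = 3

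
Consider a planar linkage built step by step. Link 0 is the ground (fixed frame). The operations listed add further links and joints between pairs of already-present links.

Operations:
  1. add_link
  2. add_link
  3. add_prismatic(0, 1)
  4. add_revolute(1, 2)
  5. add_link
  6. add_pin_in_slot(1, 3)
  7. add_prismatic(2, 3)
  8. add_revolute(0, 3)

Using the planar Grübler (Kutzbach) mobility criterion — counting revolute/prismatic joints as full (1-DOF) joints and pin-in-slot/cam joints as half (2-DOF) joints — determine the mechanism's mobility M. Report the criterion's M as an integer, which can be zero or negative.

M = 0

(L,J1,J2)=(1,0,0); link0 fixed
link1: (2,0,0)
link2: (3,0,0)
P 0-1 [J1]: (3,1,0)
R 1-2 [J1]: (3,2,0)
link3: (4,2,0)
PS 1-3 [J2]: (4,2,1)
P 2-3 [J1]: (4,3,1)
R 0-3 [J1]: (4,4,1)
Grübler: 3·3 − 2·4 − 1 = 0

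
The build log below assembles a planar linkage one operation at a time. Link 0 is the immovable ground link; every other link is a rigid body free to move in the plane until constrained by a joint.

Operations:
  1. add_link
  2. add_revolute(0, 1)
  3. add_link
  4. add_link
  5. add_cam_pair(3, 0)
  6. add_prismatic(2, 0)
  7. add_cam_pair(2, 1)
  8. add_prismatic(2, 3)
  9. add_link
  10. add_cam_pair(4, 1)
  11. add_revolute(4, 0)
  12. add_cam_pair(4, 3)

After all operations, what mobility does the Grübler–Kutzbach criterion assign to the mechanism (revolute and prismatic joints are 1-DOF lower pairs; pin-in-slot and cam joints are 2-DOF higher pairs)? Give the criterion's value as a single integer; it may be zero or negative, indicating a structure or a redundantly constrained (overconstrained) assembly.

M = 0

ground; <1,0,0>
#1 <2,0,0>
R:0↔1 J1 <2,1,0>
#2 <3,1,0>
#3 <4,1,0>
C:3↔0 J2 <4,1,1>
P:2↔0 J1 <4,2,1>
C:2↔1 J2 <4,2,2>
P:2↔3 J1 <4,3,2>
#4 <5,3,2>
C:4↔1 J2 <5,3,3>
R:4↔0 J1 <5,4,3>
C:4↔3 J2 <5,4,4>
3×4 − 2×4 − 1×4 = 0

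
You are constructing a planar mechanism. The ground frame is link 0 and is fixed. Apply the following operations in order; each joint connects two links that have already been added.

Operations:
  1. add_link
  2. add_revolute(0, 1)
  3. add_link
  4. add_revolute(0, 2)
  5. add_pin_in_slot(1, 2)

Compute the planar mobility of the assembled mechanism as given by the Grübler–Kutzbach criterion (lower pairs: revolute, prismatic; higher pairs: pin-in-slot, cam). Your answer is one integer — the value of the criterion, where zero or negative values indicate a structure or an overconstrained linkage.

M = 1

ground; <1,0,0>
#1 <2,0,0>
R:0↔1 J1 <2,1,0>
#2 <3,1,0>
R:0↔2 J1 <3,2,0>
PS:1↔2 J2 <3,2,1>
3×2 − 2×2 − 1×1 = 1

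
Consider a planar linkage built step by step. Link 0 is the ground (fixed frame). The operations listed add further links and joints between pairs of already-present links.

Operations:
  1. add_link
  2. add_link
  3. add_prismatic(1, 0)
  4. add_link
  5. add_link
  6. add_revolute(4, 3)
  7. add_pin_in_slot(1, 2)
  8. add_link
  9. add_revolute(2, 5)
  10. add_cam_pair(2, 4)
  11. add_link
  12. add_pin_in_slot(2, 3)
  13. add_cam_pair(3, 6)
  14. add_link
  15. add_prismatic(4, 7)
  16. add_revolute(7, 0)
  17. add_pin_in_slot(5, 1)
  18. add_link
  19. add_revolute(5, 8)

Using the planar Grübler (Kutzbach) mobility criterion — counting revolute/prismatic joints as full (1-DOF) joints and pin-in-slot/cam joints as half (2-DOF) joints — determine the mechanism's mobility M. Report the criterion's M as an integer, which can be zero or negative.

M = 7

ground; <1,0,0>
#1 <2,0,0>
#2 <3,0,0>
P:1↔0 J1 <3,1,0>
#3 <4,1,0>
#4 <5,1,0>
R:4↔3 J1 <5,2,0>
PS:1↔2 J2 <5,2,1>
#5 <6,2,1>
R:2↔5 J1 <6,3,1>
C:2↔4 J2 <6,3,2>
#6 <7,3,2>
PS:2↔3 J2 <7,3,3>
C:3↔6 J2 <7,3,4>
#7 <8,3,4>
P:4↔7 J1 <8,4,4>
R:7↔0 J1 <8,5,4>
PS:5↔1 J2 <8,5,5>
#8 <9,5,5>
R:5↔8 J1 <9,6,5>
3×8 − 2×6 − 1×5 = 7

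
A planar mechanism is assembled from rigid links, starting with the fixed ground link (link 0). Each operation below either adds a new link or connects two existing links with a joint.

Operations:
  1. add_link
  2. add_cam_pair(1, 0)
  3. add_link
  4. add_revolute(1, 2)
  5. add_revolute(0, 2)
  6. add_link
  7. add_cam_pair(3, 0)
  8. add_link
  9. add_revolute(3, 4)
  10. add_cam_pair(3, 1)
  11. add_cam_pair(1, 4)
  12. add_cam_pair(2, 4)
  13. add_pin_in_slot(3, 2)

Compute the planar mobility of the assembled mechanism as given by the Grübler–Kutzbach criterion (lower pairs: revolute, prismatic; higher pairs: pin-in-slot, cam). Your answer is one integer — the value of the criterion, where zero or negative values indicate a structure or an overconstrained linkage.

M = 0

link 0 = ground. State L|J1|J2 = 1|0|0
+link1  2|0|0
C(1,0) f=2→J2  2|0|1
+link2  3|0|1
R(1,2) f=1→J1  3|1|1
R(0,2) f=1→J1  3|2|1
+link3  4|2|1
C(3,0) f=2→J2  4|2|2
+link4  5|2|2
R(3,4) f=1→J1  5|3|2
C(3,1) f=2→J2  5|3|3
C(1,4) f=2→J2  5|3|4
C(2,4) f=2→J2  5|3|5
PS(3,2) f=2→J2  5|3|6
M = 3(5−1)−2·3−6 = 12−6−6 = 0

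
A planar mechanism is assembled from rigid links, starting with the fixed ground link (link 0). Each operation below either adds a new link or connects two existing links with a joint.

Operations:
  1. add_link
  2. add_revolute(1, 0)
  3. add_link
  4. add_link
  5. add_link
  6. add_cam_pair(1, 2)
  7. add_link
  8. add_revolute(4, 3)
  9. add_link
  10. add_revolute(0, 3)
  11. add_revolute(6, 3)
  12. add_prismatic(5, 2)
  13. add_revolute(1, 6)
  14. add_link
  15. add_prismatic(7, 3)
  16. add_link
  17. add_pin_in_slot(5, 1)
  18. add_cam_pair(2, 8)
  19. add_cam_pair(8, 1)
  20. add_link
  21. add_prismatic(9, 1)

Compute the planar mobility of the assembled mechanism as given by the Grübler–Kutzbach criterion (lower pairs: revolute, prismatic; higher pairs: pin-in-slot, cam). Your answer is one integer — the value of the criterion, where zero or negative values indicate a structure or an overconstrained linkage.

M = 7

ground; <1,0,0>
#1 <2,0,0>
R:1↔0 J1 <2,1,0>
#2 <3,1,0>
#3 <4,1,0>
#4 <5,1,0>
C:1↔2 J2 <5,1,1>
#5 <6,1,1>
R:4↔3 J1 <6,2,1>
#6 <7,2,1>
R:0↔3 J1 <7,3,1>
R:6↔3 J1 <7,4,1>
P:5↔2 J1 <7,5,1>
R:1↔6 J1 <7,6,1>
#7 <8,6,1>
P:7↔3 J1 <8,7,1>
#8 <9,7,1>
PS:5↔1 J2 <9,7,2>
C:2↔8 J2 <9,7,3>
C:8↔1 J2 <9,7,4>
#9 <10,7,4>
P:9↔1 J1 <10,8,4>
3×9 − 2×8 − 1×4 = 7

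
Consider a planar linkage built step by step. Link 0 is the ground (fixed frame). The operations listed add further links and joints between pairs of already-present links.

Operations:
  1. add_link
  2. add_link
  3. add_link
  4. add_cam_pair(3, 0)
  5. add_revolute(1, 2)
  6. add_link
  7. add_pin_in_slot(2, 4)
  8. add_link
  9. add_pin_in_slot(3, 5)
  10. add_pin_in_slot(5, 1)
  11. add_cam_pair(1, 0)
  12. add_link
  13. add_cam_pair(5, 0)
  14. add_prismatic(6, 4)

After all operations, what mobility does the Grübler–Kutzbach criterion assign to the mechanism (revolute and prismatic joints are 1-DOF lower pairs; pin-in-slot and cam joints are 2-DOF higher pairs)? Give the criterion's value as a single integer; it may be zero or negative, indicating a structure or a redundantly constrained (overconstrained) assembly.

M = 8

link 0 = ground. State L|J1|J2 = 1|0|0
+link1  2|0|0
+link2  3|0|0
+link3  4|0|0
C(3,0) f=2→J2  4|0|1
R(1,2) f=1→J1  4|1|1
+link4  5|1|1
PS(2,4) f=2→J2  5|1|2
+link5  6|1|2
PS(3,5) f=2→J2  6|1|3
PS(5,1) f=2→J2  6|1|4
C(1,0) f=2→J2  6|1|5
+link6  7|1|5
C(5,0) f=2→J2  7|1|6
P(6,4) f=1→J1  7|2|6
M = 3(7−1)−2·2−6 = 18−4−6 = 8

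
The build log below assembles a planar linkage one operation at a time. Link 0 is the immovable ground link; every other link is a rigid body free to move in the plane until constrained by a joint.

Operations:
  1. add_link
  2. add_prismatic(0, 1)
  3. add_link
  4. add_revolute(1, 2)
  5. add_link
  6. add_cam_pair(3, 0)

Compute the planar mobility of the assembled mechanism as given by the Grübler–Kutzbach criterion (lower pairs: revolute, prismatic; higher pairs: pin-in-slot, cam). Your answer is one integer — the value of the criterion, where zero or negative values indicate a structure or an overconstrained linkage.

M = 4

L=1 J1=0 J2=0
add link → L=2 J1=0 J2=0
P@0,1 dof=1 J1 → L=2 J1=1 J2=0
add link → L=3 J1=1 J2=0
R@1,2 dof=1 J1 → L=3 J1=2 J2=0
add link → L=4 J1=2 J2=0
C@3,0 dof=2 J2 → L=4 J1=2 J2=1
M=3(L−1)−2J1−J2=3·3−2·2−1=4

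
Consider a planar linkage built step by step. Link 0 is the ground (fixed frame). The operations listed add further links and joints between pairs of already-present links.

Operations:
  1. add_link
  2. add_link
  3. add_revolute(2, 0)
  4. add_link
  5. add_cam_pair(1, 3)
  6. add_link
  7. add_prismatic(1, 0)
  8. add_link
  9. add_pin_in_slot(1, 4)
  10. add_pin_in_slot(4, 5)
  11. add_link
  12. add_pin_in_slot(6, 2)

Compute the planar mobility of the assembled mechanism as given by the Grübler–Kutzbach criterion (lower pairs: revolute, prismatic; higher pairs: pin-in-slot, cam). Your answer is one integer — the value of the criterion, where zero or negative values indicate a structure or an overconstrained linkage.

link 0 = ground. State L|J1|J2 = 1|0|0
+link1  2|0|0
+link2  3|0|0
R(2,0) f=1→J1  3|1|0
+link3  4|1|0
C(1,3) f=2→J2  4|1|1
+link4  5|1|1
P(1,0) f=1→J1  5|2|1
+link5  6|2|1
PS(1,4) f=2→J2  6|2|2
PS(4,5) f=2→J2  6|2|3
+link6  7|2|3
PS(6,2) f=2→J2  7|2|4
M = 3(7−1)−2·2−4 = 18−4−4 = 10

M = 10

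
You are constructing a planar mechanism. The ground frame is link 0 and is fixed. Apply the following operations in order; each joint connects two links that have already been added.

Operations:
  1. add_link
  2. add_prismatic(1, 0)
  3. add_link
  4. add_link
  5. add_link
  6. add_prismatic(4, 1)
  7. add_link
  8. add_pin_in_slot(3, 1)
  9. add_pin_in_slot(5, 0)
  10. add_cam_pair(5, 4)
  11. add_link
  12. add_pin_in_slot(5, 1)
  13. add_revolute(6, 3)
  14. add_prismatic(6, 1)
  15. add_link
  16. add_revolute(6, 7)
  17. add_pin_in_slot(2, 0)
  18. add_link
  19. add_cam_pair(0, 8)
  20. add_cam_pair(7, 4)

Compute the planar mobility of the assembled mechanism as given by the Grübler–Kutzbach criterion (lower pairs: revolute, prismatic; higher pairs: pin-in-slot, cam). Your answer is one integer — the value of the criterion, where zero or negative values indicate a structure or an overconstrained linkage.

ground; <1,0,0>
#1 <2,0,0>
P:1↔0 J1 <2,1,0>
#2 <3,1,0>
#3 <4,1,0>
#4 <5,1,0>
P:4↔1 J1 <5,2,0>
#5 <6,2,0>
PS:3↔1 J2 <6,2,1>
PS:5↔0 J2 <6,2,2>
C:5↔4 J2 <6,2,3>
#6 <7,2,3>
PS:5↔1 J2 <7,2,4>
R:6↔3 J1 <7,3,4>
P:6↔1 J1 <7,4,4>
#7 <8,4,4>
R:6↔7 J1 <8,5,4>
PS:2↔0 J2 <8,5,5>
#8 <9,5,5>
C:0↔8 J2 <9,5,6>
C:7↔4 J2 <9,5,7>
3×8 − 2×5 − 1×7 = 7

M = 7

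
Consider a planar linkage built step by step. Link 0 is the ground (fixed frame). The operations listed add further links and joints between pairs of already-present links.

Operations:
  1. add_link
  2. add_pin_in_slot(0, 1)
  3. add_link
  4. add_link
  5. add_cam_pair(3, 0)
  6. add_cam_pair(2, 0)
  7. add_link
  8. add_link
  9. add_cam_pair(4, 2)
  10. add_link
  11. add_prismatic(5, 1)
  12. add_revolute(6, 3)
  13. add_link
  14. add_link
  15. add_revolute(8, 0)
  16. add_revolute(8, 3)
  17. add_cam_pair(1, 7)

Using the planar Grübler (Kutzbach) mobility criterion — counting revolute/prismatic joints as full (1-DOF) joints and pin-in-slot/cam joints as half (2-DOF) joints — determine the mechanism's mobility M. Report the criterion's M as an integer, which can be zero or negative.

M = 11

link 0 = ground. State L|J1|J2 = 1|0|0
+link1  2|0|0
PS(0,1) f=2→J2  2|0|1
+link2  3|0|1
+link3  4|0|1
C(3,0) f=2→J2  4|0|2
C(2,0) f=2→J2  4|0|3
+link4  5|0|3
+link5  6|0|3
C(4,2) f=2→J2  6|0|4
+link6  7|0|4
P(5,1) f=1→J1  7|1|4
R(6,3) f=1→J1  7|2|4
+link7  8|2|4
+link8  9|2|4
R(8,0) f=1→J1  9|3|4
R(8,3) f=1→J1  9|4|4
C(1,7) f=2→J2  9|4|5
M = 3(9−1)−2·4−5 = 24−8−5 = 11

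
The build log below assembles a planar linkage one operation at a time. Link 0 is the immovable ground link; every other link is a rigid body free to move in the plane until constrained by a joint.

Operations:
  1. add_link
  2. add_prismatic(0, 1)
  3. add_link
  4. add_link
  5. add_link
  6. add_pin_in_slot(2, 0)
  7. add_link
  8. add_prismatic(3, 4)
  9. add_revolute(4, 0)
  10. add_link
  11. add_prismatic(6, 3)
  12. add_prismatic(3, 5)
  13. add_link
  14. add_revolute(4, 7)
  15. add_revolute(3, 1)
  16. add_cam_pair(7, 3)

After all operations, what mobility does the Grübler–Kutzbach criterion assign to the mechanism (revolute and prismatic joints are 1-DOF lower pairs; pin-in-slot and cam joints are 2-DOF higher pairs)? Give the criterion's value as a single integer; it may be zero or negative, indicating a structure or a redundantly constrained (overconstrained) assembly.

M = 5

ground; <1,0,0>
#1 <2,0,0>
P:0↔1 J1 <2,1,0>
#2 <3,1,0>
#3 <4,1,0>
#4 <5,1,0>
PS:2↔0 J2 <5,1,1>
#5 <6,1,1>
P:3↔4 J1 <6,2,1>
R:4↔0 J1 <6,3,1>
#6 <7,3,1>
P:6↔3 J1 <7,4,1>
P:3↔5 J1 <7,5,1>
#7 <8,5,1>
R:4↔7 J1 <8,6,1>
R:3↔1 J1 <8,7,1>
C:7↔3 J2 <8,7,2>
3×7 − 2×7 − 1×2 = 5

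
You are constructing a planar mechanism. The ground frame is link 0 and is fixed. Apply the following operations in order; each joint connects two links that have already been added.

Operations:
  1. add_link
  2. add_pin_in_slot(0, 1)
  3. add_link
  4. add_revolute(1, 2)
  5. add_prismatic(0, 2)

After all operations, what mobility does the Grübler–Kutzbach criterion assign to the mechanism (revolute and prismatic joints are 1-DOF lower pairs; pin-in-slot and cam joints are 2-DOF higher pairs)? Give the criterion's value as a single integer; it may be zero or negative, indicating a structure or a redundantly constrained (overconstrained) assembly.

M = 1

[1;0;0] (link 0 is ground)
L+ [2;0;0]
PS(0,1)∈J2 [2;0;1]
L+ [3;0;1]
R(1,2)∈J1 [3;1;1]
P(0,2)∈J1 [3;2;1]
mobility = 6 − 4 − 1 = 1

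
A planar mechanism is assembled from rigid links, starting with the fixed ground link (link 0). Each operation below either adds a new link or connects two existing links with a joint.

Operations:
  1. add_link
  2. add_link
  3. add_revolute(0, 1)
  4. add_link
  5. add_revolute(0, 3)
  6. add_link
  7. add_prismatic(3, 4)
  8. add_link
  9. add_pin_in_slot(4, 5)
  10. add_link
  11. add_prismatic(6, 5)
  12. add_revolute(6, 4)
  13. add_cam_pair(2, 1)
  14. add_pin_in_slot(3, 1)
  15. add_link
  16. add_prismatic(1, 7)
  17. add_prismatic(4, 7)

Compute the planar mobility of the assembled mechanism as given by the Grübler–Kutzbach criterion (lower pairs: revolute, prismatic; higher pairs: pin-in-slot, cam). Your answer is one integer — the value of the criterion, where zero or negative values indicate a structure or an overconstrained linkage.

M = 4

L=1 J1=0 J2=0
add link → L=2 J1=0 J2=0
add link → L=3 J1=0 J2=0
R@0,1 dof=1 J1 → L=3 J1=1 J2=0
add link → L=4 J1=1 J2=0
R@0,3 dof=1 J1 → L=4 J1=2 J2=0
add link → L=5 J1=2 J2=0
P@3,4 dof=1 J1 → L=5 J1=3 J2=0
add link → L=6 J1=3 J2=0
PS@4,5 dof=2 J2 → L=6 J1=3 J2=1
add link → L=7 J1=3 J2=1
P@6,5 dof=1 J1 → L=7 J1=4 J2=1
R@6,4 dof=1 J1 → L=7 J1=5 J2=1
C@2,1 dof=2 J2 → L=7 J1=5 J2=2
PS@3,1 dof=2 J2 → L=7 J1=5 J2=3
add link → L=8 J1=5 J2=3
P@1,7 dof=1 J1 → L=8 J1=6 J2=3
P@4,7 dof=1 J1 → L=8 J1=7 J2=3
M=3(L−1)−2J1−J2=3·7−2·7−3=4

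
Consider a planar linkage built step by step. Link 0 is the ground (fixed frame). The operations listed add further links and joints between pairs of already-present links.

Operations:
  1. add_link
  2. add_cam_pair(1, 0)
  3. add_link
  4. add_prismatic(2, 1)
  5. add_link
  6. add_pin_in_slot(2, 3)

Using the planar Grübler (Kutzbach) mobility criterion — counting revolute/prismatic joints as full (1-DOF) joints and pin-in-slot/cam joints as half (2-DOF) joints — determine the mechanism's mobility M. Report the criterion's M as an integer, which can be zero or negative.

M = 5

L=1 J1=0 J2=0
add link → L=2 J1=0 J2=0
C@1,0 dof=2 J2 → L=2 J1=0 J2=1
add link → L=3 J1=0 J2=1
P@2,1 dof=1 J1 → L=3 J1=1 J2=1
add link → L=4 J1=1 J2=1
PS@2,3 dof=2 J2 → L=4 J1=1 J2=2
M=3(L−1)−2J1−J2=3·3−2·1−2=5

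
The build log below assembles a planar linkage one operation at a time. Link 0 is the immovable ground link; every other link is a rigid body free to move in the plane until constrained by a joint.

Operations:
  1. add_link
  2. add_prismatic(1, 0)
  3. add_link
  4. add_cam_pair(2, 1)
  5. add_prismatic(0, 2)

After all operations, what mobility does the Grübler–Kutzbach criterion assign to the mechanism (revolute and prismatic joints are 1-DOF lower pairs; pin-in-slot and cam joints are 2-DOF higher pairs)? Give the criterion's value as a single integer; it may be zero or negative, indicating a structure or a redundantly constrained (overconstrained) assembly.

M = 1

(L,J1,J2)=(1,0,0); link0 fixed
link1: (2,0,0)
P 1-0 [J1]: (2,1,0)
link2: (3,1,0)
C 2-1 [J2]: (3,1,1)
P 0-2 [J1]: (3,2,1)
Grübler: 3·2 − 2·2 − 1 = 1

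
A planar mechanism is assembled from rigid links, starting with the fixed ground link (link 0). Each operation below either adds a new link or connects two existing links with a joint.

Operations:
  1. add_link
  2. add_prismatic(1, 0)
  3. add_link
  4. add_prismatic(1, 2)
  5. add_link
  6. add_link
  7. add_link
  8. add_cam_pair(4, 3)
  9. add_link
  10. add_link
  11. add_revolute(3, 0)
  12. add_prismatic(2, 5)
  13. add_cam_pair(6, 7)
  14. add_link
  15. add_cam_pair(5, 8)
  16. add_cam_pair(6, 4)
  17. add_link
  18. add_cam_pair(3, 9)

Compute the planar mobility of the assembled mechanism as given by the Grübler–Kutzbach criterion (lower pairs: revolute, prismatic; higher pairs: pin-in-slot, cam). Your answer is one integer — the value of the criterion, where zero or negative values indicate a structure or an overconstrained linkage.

M = 14

[1;0;0] (link 0 is ground)
L+ [2;0;0]
P(1,0)∈J1 [2;1;0]
L+ [3;1;0]
P(1,2)∈J1 [3;2;0]
L+ [4;2;0]
L+ [5;2;0]
L+ [6;2;0]
C(4,3)∈J2 [6;2;1]
L+ [7;2;1]
L+ [8;2;1]
R(3,0)∈J1 [8;3;1]
P(2,5)∈J1 [8;4;1]
C(6,7)∈J2 [8;4;2]
L+ [9;4;2]
C(5,8)∈J2 [9;4;3]
C(6,4)∈J2 [9;4;4]
L+ [10;4;4]
C(3,9)∈J2 [10;4;5]
mobility = 27 − 8 − 5 = 14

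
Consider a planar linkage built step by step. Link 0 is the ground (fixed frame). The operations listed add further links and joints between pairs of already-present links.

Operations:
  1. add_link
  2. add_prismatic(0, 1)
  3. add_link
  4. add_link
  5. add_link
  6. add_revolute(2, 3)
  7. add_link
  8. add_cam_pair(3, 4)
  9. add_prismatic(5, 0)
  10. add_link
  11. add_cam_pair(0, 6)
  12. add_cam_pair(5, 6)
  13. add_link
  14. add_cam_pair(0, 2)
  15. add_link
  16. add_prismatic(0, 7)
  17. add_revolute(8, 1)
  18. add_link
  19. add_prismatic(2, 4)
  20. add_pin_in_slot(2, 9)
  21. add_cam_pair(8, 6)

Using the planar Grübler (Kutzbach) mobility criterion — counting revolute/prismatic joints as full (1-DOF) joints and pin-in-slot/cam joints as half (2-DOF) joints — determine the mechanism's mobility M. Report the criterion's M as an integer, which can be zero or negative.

link 0 = ground. State L|J1|J2 = 1|0|0
+link1  2|0|0
P(0,1) f=1→J1  2|1|0
+link2  3|1|0
+link3  4|1|0
+link4  5|1|0
R(2,3) f=1→J1  5|2|0
+link5  6|2|0
C(3,4) f=2→J2  6|2|1
P(5,0) f=1→J1  6|3|1
+link6  7|3|1
C(0,6) f=2→J2  7|3|2
C(5,6) f=2→J2  7|3|3
+link7  8|3|3
C(0,2) f=2→J2  8|3|4
+link8  9|3|4
P(0,7) f=1→J1  9|4|4
R(8,1) f=1→J1  9|5|4
+link9  10|5|4
P(2,4) f=1→J1  10|6|4
PS(2,9) f=2→J2  10|6|5
C(8,6) f=2→J2  10|6|6
M = 3(10−1)−2·6−6 = 27−12−6 = 9

M = 9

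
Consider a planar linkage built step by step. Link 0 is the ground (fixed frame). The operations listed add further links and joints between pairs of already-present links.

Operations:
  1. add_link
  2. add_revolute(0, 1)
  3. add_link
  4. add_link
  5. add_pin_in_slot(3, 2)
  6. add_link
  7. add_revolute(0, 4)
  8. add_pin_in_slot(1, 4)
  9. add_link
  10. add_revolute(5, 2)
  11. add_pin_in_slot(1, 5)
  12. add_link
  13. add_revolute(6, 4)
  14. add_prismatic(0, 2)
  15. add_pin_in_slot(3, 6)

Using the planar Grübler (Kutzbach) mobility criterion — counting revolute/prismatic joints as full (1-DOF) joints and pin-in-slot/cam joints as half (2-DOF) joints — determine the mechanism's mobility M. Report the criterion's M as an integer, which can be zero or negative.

link 0 = ground. State L|J1|J2 = 1|0|0
+link1  2|0|0
R(0,1) f=1→J1  2|1|0
+link2  3|1|0
+link3  4|1|0
PS(3,2) f=2→J2  4|1|1
+link4  5|1|1
R(0,4) f=1→J1  5|2|1
PS(1,4) f=2→J2  5|2|2
+link5  6|2|2
R(5,2) f=1→J1  6|3|2
PS(1,5) f=2→J2  6|3|3
+link6  7|3|3
R(6,4) f=1→J1  7|4|3
P(0,2) f=1→J1  7|5|3
PS(3,6) f=2→J2  7|5|4
M = 3(7−1)−2·5−4 = 18−10−4 = 4

M = 4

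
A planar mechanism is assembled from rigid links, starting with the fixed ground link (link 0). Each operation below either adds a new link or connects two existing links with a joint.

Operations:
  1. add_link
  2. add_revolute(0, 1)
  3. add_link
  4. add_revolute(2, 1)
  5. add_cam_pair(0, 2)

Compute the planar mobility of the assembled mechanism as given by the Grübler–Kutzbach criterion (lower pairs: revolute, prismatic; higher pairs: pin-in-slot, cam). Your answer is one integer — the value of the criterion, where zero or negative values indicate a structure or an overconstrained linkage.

L=1 J1=0 J2=0
add link → L=2 J1=0 J2=0
R@0,1 dof=1 J1 → L=2 J1=1 J2=0
add link → L=3 J1=1 J2=0
R@2,1 dof=1 J1 → L=3 J1=2 J2=0
C@0,2 dof=2 J2 → L=3 J1=2 J2=1
M=3(L−1)−2J1−J2=3·2−2·2−1=1

M = 1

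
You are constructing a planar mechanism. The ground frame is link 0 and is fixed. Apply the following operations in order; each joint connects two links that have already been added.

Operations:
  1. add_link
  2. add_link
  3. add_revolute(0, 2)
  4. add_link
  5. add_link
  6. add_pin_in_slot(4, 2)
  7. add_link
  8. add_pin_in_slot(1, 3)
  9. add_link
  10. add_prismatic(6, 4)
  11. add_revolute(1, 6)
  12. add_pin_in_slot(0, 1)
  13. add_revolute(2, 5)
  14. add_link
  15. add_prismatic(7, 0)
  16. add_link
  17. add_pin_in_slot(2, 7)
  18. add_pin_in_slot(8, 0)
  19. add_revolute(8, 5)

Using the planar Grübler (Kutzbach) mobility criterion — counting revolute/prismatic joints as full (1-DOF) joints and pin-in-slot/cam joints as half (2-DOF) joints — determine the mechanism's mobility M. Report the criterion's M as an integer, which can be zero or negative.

L=1 J1=0 J2=0
add link → L=2 J1=0 J2=0
add link → L=3 J1=0 J2=0
R@0,2 dof=1 J1 → L=3 J1=1 J2=0
add link → L=4 J1=1 J2=0
add link → L=5 J1=1 J2=0
PS@4,2 dof=2 J2 → L=5 J1=1 J2=1
add link → L=6 J1=1 J2=1
PS@1,3 dof=2 J2 → L=6 J1=1 J2=2
add link → L=7 J1=1 J2=2
P@6,4 dof=1 J1 → L=7 J1=2 J2=2
R@1,6 dof=1 J1 → L=7 J1=3 J2=2
PS@0,1 dof=2 J2 → L=7 J1=3 J2=3
R@2,5 dof=1 J1 → L=7 J1=4 J2=3
add link → L=8 J1=4 J2=3
P@7,0 dof=1 J1 → L=8 J1=5 J2=3
add link → L=9 J1=5 J2=3
PS@2,7 dof=2 J2 → L=9 J1=5 J2=4
PS@8,0 dof=2 J2 → L=9 J1=5 J2=5
R@8,5 dof=1 J1 → L=9 J1=6 J2=5
M=3(L−1)−2J1−J2=3·8−2·6−5=7

M = 7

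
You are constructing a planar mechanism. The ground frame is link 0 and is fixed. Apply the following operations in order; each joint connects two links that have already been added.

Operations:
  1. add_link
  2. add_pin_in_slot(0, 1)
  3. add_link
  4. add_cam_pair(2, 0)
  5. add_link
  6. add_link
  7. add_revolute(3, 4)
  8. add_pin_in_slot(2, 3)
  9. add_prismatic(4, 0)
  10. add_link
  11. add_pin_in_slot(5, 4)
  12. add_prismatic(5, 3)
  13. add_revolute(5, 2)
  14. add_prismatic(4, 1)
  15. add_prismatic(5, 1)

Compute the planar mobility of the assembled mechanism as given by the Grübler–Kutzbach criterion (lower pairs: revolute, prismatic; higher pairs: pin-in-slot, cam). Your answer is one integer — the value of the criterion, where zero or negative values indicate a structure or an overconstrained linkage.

ground; <1,0,0>
#1 <2,0,0>
PS:0↔1 J2 <2,0,1>
#2 <3,0,1>
C:2↔0 J2 <3,0,2>
#3 <4,0,2>
#4 <5,0,2>
R:3↔4 J1 <5,1,2>
PS:2↔3 J2 <5,1,3>
P:4↔0 J1 <5,2,3>
#5 <6,2,3>
PS:5↔4 J2 <6,2,4>
P:5↔3 J1 <6,3,4>
R:5↔2 J1 <6,4,4>
P:4↔1 J1 <6,5,4>
P:5↔1 J1 <6,6,4>
3×5 − 2×6 − 1×4 = -1

M = -1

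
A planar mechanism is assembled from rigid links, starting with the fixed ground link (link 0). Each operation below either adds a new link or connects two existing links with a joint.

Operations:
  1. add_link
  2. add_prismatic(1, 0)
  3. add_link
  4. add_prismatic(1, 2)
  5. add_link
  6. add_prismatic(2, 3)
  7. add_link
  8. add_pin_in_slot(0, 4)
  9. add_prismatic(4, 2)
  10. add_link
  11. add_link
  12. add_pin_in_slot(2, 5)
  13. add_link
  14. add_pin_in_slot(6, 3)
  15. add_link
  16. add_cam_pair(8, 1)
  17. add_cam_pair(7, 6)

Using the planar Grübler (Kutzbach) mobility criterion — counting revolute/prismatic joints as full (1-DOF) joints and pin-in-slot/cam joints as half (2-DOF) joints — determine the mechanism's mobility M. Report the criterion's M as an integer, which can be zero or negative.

L=1 J1=0 J2=0
add link → L=2 J1=0 J2=0
P@1,0 dof=1 J1 → L=2 J1=1 J2=0
add link → L=3 J1=1 J2=0
P@1,2 dof=1 J1 → L=3 J1=2 J2=0
add link → L=4 J1=2 J2=0
P@2,3 dof=1 J1 → L=4 J1=3 J2=0
add link → L=5 J1=3 J2=0
PS@0,4 dof=2 J2 → L=5 J1=3 J2=1
P@4,2 dof=1 J1 → L=5 J1=4 J2=1
add link → L=6 J1=4 J2=1
add link → L=7 J1=4 J2=1
PS@2,5 dof=2 J2 → L=7 J1=4 J2=2
add link → L=8 J1=4 J2=2
PS@6,3 dof=2 J2 → L=8 J1=4 J2=3
add link → L=9 J1=4 J2=3
C@8,1 dof=2 J2 → L=9 J1=4 J2=4
C@7,6 dof=2 J2 → L=9 J1=4 J2=5
M=3(L−1)−2J1−J2=3·8−2·4−5=11

M = 11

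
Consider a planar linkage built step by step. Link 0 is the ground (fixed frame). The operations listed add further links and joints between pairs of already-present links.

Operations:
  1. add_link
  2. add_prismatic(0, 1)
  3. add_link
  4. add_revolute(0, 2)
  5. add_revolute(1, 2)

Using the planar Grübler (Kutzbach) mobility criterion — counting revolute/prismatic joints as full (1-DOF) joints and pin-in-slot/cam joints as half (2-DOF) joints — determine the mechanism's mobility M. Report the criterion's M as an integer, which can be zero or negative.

[1;0;0] (link 0 is ground)
L+ [2;0;0]
P(0,1)∈J1 [2;1;0]
L+ [3;1;0]
R(0,2)∈J1 [3;2;0]
R(1,2)∈J1 [3;3;0]
mobility = 6 − 6 − 0 = 0

M = 0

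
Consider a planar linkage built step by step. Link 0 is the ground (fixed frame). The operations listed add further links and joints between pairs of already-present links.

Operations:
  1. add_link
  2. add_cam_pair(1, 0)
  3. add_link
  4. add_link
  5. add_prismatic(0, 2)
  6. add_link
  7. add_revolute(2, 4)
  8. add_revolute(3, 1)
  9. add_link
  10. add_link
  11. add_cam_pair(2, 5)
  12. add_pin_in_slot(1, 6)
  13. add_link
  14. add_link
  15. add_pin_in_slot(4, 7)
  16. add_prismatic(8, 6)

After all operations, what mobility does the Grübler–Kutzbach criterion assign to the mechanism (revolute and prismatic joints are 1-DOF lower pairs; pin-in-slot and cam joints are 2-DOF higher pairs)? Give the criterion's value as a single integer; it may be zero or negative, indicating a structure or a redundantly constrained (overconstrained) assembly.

ground; <1,0,0>
#1 <2,0,0>
C:1↔0 J2 <2,0,1>
#2 <3,0,1>
#3 <4,0,1>
P:0↔2 J1 <4,1,1>
#4 <5,1,1>
R:2↔4 J1 <5,2,1>
R:3↔1 J1 <5,3,1>
#5 <6,3,1>
#6 <7,3,1>
C:2↔5 J2 <7,3,2>
PS:1↔6 J2 <7,3,3>
#7 <8,3,3>
#8 <9,3,3>
PS:4↔7 J2 <9,3,4>
P:8↔6 J1 <9,4,4>
3×8 − 2×4 − 1×4 = 12

M = 12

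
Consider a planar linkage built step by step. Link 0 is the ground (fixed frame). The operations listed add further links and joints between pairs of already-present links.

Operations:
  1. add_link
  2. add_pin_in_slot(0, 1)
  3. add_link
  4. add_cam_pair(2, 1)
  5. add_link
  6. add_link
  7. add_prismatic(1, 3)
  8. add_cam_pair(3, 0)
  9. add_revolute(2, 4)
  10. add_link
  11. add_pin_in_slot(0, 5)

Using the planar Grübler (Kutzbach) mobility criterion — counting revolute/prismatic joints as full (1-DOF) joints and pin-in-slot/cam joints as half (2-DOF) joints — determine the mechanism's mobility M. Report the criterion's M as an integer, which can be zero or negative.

(L,J1,J2)=(1,0,0); link0 fixed
link1: (2,0,0)
PS 0-1 [J2]: (2,0,1)
link2: (3,0,1)
C 2-1 [J2]: (3,0,2)
link3: (4,0,2)
link4: (5,0,2)
P 1-3 [J1]: (5,1,2)
C 3-0 [J2]: (5,1,3)
R 2-4 [J1]: (5,2,3)
link5: (6,2,3)
PS 0-5 [J2]: (6,2,4)
Grübler: 3·5 − 2·2 − 4 = 7

M = 7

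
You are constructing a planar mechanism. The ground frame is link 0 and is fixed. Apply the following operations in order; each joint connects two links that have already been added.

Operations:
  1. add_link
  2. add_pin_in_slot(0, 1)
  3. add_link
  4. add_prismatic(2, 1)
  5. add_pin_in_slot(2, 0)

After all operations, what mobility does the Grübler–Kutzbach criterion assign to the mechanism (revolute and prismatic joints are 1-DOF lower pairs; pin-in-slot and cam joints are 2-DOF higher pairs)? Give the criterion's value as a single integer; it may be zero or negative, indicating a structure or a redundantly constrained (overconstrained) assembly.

ground; <1,0,0>
#1 <2,0,0>
PS:0↔1 J2 <2,0,1>
#2 <3,0,1>
P:2↔1 J1 <3,1,1>
PS:2↔0 J2 <3,1,2>
3×2 − 2×1 − 1×2 = 2

M = 2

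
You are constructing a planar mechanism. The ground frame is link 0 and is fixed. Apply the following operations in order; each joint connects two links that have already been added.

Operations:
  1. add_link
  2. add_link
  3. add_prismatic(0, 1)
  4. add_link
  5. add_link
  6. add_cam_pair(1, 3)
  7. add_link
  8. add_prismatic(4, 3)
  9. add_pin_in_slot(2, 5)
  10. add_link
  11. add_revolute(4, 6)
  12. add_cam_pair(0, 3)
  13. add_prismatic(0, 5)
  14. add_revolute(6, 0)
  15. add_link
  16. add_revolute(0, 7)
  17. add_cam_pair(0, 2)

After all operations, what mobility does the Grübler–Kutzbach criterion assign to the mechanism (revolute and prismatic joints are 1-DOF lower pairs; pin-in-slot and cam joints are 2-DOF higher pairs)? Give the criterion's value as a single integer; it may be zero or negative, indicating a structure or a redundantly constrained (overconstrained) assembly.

M = 5

ground; <1,0,0>
#1 <2,0,0>
#2 <3,0,0>
P:0↔1 J1 <3,1,0>
#3 <4,1,0>
#4 <5,1,0>
C:1↔3 J2 <5,1,1>
#5 <6,1,1>
P:4↔3 J1 <6,2,1>
PS:2↔5 J2 <6,2,2>
#6 <7,2,2>
R:4↔6 J1 <7,3,2>
C:0↔3 J2 <7,3,3>
P:0↔5 J1 <7,4,3>
R:6↔0 J1 <7,5,3>
#7 <8,5,3>
R:0↔7 J1 <8,6,3>
C:0↔2 J2 <8,6,4>
3×7 − 2×6 − 1×4 = 5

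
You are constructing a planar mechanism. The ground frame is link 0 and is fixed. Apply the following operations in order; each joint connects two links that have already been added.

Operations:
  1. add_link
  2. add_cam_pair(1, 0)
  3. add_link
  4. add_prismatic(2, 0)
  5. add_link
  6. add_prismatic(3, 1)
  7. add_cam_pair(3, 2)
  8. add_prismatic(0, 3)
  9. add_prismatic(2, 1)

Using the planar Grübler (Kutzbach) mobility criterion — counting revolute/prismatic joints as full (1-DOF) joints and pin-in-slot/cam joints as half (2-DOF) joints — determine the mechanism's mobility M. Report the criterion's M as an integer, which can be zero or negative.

[1;0;0] (link 0 is ground)
L+ [2;0;0]
C(1,0)∈J2 [2;0;1]
L+ [3;0;1]
P(2,0)∈J1 [3;1;1]
L+ [4;1;1]
P(3,1)∈J1 [4;2;1]
C(3,2)∈J2 [4;2;2]
P(0,3)∈J1 [4;3;2]
P(2,1)∈J1 [4;4;2]
mobility = 9 − 8 − 2 = -1

M = -1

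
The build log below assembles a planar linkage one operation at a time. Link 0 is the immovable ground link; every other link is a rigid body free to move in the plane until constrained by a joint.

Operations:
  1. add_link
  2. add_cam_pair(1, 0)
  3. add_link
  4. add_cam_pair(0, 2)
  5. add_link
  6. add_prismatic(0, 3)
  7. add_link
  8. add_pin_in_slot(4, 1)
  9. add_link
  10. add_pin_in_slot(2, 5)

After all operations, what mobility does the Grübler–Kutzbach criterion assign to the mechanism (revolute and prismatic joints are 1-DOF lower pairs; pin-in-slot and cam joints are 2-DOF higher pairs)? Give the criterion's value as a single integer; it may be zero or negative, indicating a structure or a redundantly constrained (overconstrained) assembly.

(L,J1,J2)=(1,0,0); link0 fixed
link1: (2,0,0)
C 1-0 [J2]: (2,0,1)
link2: (3,0,1)
C 0-2 [J2]: (3,0,2)
link3: (4,0,2)
P 0-3 [J1]: (4,1,2)
link4: (5,1,2)
PS 4-1 [J2]: (5,1,3)
link5: (6,1,3)
PS 2-5 [J2]: (6,1,4)
Grübler: 3·5 − 2·1 − 4 = 9

M = 9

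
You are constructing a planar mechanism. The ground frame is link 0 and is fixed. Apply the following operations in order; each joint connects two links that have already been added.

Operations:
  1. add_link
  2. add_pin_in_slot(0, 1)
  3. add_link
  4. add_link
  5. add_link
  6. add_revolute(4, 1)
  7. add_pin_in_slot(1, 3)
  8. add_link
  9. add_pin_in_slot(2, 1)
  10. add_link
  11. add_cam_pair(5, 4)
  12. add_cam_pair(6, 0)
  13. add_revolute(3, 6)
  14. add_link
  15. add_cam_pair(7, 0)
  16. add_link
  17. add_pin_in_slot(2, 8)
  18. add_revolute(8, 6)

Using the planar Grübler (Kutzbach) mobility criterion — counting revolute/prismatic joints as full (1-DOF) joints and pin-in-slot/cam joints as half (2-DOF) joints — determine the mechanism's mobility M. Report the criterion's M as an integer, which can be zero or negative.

M = 11

link 0 = ground. State L|J1|J2 = 1|0|0
+link1  2|0|0
PS(0,1) f=2→J2  2|0|1
+link2  3|0|1
+link3  4|0|1
+link4  5|0|1
R(4,1) f=1→J1  5|1|1
PS(1,3) f=2→J2  5|1|2
+link5  6|1|2
PS(2,1) f=2→J2  6|1|3
+link6  7|1|3
C(5,4) f=2→J2  7|1|4
C(6,0) f=2→J2  7|1|5
R(3,6) f=1→J1  7|2|5
+link7  8|2|5
C(7,0) f=2→J2  8|2|6
+link8  9|2|6
PS(2,8) f=2→J2  9|2|7
R(8,6) f=1→J1  9|3|7
M = 3(9−1)−2·3−7 = 24−6−7 = 11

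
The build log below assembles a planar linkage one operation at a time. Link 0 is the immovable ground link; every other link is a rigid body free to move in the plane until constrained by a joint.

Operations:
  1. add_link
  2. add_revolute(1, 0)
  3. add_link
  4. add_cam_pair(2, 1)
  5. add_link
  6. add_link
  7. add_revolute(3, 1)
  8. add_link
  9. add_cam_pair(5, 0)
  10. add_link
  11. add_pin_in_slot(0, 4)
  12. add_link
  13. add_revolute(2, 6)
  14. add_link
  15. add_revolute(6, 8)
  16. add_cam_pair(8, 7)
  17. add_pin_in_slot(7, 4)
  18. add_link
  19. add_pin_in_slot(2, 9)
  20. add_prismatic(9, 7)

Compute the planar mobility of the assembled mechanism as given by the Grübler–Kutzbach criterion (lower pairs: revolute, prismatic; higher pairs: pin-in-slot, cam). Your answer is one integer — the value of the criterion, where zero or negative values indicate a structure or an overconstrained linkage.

M = 11

(L,J1,J2)=(1,0,0); link0 fixed
link1: (2,0,0)
R 1-0 [J1]: (2,1,0)
link2: (3,1,0)
C 2-1 [J2]: (3,1,1)
link3: (4,1,1)
link4: (5,1,1)
R 3-1 [J1]: (5,2,1)
link5: (6,2,1)
C 5-0 [J2]: (6,2,2)
link6: (7,2,2)
PS 0-4 [J2]: (7,2,3)
link7: (8,2,3)
R 2-6 [J1]: (8,3,3)
link8: (9,3,3)
R 6-8 [J1]: (9,4,3)
C 8-7 [J2]: (9,4,4)
PS 7-4 [J2]: (9,4,5)
link9: (10,4,5)
PS 2-9 [J2]: (10,4,6)
P 9-7 [J1]: (10,5,6)
Grübler: 3·9 − 2·5 − 6 = 11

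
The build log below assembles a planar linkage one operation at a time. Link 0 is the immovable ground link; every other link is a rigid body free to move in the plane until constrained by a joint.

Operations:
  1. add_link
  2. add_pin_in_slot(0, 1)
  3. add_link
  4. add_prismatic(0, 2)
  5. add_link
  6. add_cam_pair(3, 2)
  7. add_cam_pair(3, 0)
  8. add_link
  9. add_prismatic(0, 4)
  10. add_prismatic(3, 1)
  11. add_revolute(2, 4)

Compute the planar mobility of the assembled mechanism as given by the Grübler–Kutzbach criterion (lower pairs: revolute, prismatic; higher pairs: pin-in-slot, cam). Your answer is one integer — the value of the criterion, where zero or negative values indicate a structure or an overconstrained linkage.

M = 1

(L,J1,J2)=(1,0,0); link0 fixed
link1: (2,0,0)
PS 0-1 [J2]: (2,0,1)
link2: (3,0,1)
P 0-2 [J1]: (3,1,1)
link3: (4,1,1)
C 3-2 [J2]: (4,1,2)
C 3-0 [J2]: (4,1,3)
link4: (5,1,3)
P 0-4 [J1]: (5,2,3)
P 3-1 [J1]: (5,3,3)
R 2-4 [J1]: (5,4,3)
Grübler: 3·4 − 2·4 − 3 = 1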